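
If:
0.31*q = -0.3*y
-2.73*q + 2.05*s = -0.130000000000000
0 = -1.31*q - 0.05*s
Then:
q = 0.00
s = -0.06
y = -0.00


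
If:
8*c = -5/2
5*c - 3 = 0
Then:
No Solution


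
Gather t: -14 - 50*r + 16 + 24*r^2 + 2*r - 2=24*r^2 - 48*r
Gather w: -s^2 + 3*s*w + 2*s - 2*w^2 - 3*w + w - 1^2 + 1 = -s^2 + 2*s - 2*w^2 + w*(3*s - 2)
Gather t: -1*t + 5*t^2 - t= 5*t^2 - 2*t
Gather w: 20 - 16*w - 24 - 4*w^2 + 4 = -4*w^2 - 16*w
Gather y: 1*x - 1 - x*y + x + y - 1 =2*x + y*(1 - x) - 2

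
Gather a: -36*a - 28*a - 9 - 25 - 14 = -64*a - 48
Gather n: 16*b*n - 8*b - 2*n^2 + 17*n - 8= -8*b - 2*n^2 + n*(16*b + 17) - 8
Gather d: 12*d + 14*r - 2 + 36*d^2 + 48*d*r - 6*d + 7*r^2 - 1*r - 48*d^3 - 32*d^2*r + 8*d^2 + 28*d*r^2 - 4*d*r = -48*d^3 + d^2*(44 - 32*r) + d*(28*r^2 + 44*r + 6) + 7*r^2 + 13*r - 2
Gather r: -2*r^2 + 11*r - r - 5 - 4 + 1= -2*r^2 + 10*r - 8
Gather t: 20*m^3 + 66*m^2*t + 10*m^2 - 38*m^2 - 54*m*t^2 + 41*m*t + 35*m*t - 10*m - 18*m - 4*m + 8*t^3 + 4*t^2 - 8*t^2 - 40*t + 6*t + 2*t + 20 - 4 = 20*m^3 - 28*m^2 - 32*m + 8*t^3 + t^2*(-54*m - 4) + t*(66*m^2 + 76*m - 32) + 16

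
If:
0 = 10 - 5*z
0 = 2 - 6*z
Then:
No Solution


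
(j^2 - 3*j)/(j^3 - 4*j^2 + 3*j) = 1/(j - 1)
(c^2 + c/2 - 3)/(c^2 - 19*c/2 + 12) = (c + 2)/(c - 8)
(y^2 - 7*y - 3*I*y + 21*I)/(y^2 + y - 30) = (y^2 - 7*y - 3*I*y + 21*I)/(y^2 + y - 30)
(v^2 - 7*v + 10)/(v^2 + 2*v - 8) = (v - 5)/(v + 4)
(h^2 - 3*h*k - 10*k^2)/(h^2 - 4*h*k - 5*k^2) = (h + 2*k)/(h + k)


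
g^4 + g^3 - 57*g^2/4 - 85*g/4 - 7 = (g - 4)*(g + 1/2)*(g + 1)*(g + 7/2)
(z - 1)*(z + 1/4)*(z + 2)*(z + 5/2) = z^4 + 15*z^3/4 + 11*z^2/8 - 39*z/8 - 5/4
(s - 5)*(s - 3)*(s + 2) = s^3 - 6*s^2 - s + 30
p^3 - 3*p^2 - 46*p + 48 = (p - 8)*(p - 1)*(p + 6)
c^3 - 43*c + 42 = (c - 6)*(c - 1)*(c + 7)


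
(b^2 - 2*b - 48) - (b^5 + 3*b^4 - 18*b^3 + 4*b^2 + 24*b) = -b^5 - 3*b^4 + 18*b^3 - 3*b^2 - 26*b - 48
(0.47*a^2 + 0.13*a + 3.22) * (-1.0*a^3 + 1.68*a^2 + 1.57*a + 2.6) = -0.47*a^5 + 0.6596*a^4 - 2.2637*a^3 + 6.8357*a^2 + 5.3934*a + 8.372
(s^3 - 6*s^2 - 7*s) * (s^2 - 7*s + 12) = s^5 - 13*s^4 + 47*s^3 - 23*s^2 - 84*s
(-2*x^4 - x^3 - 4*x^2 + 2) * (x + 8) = -2*x^5 - 17*x^4 - 12*x^3 - 32*x^2 + 2*x + 16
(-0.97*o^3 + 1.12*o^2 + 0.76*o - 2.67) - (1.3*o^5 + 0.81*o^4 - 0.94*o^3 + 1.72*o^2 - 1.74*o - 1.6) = -1.3*o^5 - 0.81*o^4 - 0.03*o^3 - 0.6*o^2 + 2.5*o - 1.07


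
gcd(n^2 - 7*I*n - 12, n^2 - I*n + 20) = 1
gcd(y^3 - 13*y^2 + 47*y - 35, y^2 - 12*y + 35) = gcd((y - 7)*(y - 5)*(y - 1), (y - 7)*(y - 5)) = y^2 - 12*y + 35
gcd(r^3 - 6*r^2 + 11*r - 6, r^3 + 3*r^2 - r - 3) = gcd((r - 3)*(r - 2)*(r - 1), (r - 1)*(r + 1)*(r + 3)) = r - 1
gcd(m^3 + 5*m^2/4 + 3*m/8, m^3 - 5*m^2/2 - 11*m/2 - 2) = m + 1/2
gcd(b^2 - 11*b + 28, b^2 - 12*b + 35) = b - 7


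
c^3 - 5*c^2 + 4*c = c*(c - 4)*(c - 1)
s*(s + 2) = s^2 + 2*s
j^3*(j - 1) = j^4 - j^3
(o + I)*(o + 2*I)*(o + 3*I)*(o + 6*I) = o^4 + 12*I*o^3 - 47*o^2 - 72*I*o + 36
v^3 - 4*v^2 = v^2*(v - 4)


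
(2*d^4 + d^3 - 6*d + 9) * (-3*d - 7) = -6*d^5 - 17*d^4 - 7*d^3 + 18*d^2 + 15*d - 63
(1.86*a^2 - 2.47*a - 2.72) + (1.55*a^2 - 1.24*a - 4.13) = 3.41*a^2 - 3.71*a - 6.85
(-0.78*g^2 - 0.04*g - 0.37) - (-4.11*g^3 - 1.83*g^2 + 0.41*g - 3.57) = 4.11*g^3 + 1.05*g^2 - 0.45*g + 3.2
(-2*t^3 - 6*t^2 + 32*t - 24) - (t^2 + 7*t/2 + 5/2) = -2*t^3 - 7*t^2 + 57*t/2 - 53/2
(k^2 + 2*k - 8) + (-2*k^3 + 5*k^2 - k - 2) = -2*k^3 + 6*k^2 + k - 10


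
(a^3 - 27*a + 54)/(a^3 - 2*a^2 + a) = (a^3 - 27*a + 54)/(a*(a^2 - 2*a + 1))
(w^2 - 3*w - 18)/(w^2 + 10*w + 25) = (w^2 - 3*w - 18)/(w^2 + 10*w + 25)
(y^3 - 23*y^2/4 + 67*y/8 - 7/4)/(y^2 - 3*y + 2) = (8*y^2 - 30*y + 7)/(8*(y - 1))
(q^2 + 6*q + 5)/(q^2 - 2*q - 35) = (q + 1)/(q - 7)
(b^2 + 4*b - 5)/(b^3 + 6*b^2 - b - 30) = (b - 1)/(b^2 + b - 6)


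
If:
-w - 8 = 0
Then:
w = -8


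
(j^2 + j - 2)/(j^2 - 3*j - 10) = (j - 1)/(j - 5)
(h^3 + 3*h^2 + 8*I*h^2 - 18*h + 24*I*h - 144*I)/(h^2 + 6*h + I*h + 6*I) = (h^2 + h*(-3 + 8*I) - 24*I)/(h + I)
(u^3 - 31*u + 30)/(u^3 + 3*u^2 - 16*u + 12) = (u - 5)/(u - 2)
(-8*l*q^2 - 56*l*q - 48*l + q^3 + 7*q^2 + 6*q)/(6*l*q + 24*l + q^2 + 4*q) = (-8*l*q^2 - 56*l*q - 48*l + q^3 + 7*q^2 + 6*q)/(6*l*q + 24*l + q^2 + 4*q)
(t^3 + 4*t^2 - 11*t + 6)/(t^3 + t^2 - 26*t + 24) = (t - 1)/(t - 4)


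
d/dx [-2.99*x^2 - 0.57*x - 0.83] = -5.98*x - 0.57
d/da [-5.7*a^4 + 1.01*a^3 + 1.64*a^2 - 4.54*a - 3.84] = -22.8*a^3 + 3.03*a^2 + 3.28*a - 4.54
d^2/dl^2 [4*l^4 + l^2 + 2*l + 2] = 48*l^2 + 2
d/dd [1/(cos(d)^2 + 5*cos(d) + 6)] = (2*cos(d) + 5)*sin(d)/(cos(d)^2 + 5*cos(d) + 6)^2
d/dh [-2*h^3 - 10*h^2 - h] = -6*h^2 - 20*h - 1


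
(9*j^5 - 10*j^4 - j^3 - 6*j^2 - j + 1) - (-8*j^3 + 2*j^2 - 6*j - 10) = 9*j^5 - 10*j^4 + 7*j^3 - 8*j^2 + 5*j + 11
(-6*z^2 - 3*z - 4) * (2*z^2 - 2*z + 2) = -12*z^4 + 6*z^3 - 14*z^2 + 2*z - 8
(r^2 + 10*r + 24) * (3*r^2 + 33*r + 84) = 3*r^4 + 63*r^3 + 486*r^2 + 1632*r + 2016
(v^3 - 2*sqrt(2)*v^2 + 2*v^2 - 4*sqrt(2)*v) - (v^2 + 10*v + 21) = v^3 - 2*sqrt(2)*v^2 + v^2 - 10*v - 4*sqrt(2)*v - 21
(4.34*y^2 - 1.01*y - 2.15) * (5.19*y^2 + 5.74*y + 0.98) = 22.5246*y^4 + 19.6697*y^3 - 12.7027*y^2 - 13.3308*y - 2.107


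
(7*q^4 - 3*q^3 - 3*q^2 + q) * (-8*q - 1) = -56*q^5 + 17*q^4 + 27*q^3 - 5*q^2 - q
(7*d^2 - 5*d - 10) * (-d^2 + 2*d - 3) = -7*d^4 + 19*d^3 - 21*d^2 - 5*d + 30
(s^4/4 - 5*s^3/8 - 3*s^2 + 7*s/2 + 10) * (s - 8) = s^5/4 - 21*s^4/8 + 2*s^3 + 55*s^2/2 - 18*s - 80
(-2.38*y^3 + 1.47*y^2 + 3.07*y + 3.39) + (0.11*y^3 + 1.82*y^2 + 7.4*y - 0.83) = -2.27*y^3 + 3.29*y^2 + 10.47*y + 2.56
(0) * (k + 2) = 0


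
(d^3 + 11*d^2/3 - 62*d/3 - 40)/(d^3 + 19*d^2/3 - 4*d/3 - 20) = (3*d^2 - 7*d - 20)/(3*d^2 + d - 10)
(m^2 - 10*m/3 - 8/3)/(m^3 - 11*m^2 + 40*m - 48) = (m + 2/3)/(m^2 - 7*m + 12)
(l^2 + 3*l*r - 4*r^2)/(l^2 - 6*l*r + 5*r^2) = (-l - 4*r)/(-l + 5*r)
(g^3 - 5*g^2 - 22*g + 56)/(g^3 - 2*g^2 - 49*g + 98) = (g + 4)/(g + 7)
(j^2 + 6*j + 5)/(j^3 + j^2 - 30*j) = (j^2 + 6*j + 5)/(j*(j^2 + j - 30))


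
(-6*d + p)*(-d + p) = 6*d^2 - 7*d*p + p^2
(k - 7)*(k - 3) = k^2 - 10*k + 21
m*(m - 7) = m^2 - 7*m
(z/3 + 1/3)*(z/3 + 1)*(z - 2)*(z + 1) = z^4/9 + z^3/3 - z^2/3 - 11*z/9 - 2/3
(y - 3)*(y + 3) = y^2 - 9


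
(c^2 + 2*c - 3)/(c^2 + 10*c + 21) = (c - 1)/(c + 7)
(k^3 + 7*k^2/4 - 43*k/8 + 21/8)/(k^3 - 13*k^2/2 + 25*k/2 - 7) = (8*k^2 + 22*k - 21)/(4*(2*k^2 - 11*k + 14))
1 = 1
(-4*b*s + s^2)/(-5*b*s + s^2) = (4*b - s)/(5*b - s)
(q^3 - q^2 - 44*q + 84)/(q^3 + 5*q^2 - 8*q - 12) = (q^2 + q - 42)/(q^2 + 7*q + 6)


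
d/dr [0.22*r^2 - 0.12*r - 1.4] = 0.44*r - 0.12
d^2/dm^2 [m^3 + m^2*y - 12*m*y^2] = 6*m + 2*y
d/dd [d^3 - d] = 3*d^2 - 1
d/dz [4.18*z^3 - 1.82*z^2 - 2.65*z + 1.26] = 12.54*z^2 - 3.64*z - 2.65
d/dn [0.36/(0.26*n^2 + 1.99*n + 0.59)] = (-0.1872*n - 0.7164)/(0.26*n^2 + 1.99*n + 0.59)^2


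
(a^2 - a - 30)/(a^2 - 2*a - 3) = (-a^2 + a + 30)/(-a^2 + 2*a + 3)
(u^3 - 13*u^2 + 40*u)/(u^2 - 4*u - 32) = u*(u - 5)/(u + 4)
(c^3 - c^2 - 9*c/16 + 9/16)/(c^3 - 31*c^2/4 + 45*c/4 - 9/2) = (c + 3/4)/(c - 6)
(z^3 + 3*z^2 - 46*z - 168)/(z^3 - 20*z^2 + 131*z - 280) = (z^2 + 10*z + 24)/(z^2 - 13*z + 40)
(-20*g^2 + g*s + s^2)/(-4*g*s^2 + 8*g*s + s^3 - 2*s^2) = (5*g + s)/(s*(s - 2))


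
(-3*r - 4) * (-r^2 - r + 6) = 3*r^3 + 7*r^2 - 14*r - 24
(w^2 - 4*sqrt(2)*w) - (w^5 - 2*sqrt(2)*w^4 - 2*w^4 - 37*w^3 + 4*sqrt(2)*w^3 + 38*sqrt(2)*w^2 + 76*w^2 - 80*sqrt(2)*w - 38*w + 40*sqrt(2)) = -w^5 + 2*w^4 + 2*sqrt(2)*w^4 - 4*sqrt(2)*w^3 + 37*w^3 - 75*w^2 - 38*sqrt(2)*w^2 + 38*w + 76*sqrt(2)*w - 40*sqrt(2)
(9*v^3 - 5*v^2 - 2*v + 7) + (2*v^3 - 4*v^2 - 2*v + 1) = 11*v^3 - 9*v^2 - 4*v + 8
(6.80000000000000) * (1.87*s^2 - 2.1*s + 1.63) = 12.716*s^2 - 14.28*s + 11.084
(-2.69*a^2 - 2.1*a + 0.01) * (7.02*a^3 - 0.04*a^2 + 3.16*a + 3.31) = -18.8838*a^5 - 14.6344*a^4 - 8.3462*a^3 - 15.5403*a^2 - 6.9194*a + 0.0331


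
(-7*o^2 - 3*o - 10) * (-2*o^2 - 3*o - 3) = 14*o^4 + 27*o^3 + 50*o^2 + 39*o + 30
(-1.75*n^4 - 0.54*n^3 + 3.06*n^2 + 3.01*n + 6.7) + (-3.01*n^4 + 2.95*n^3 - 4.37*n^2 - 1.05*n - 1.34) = -4.76*n^4 + 2.41*n^3 - 1.31*n^2 + 1.96*n + 5.36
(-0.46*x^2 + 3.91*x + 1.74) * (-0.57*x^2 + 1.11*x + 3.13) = 0.2622*x^4 - 2.7393*x^3 + 1.9085*x^2 + 14.1697*x + 5.4462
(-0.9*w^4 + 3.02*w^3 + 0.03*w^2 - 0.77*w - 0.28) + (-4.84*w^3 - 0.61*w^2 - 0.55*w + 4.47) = -0.9*w^4 - 1.82*w^3 - 0.58*w^2 - 1.32*w + 4.19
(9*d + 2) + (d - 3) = 10*d - 1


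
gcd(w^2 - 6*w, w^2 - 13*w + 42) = w - 6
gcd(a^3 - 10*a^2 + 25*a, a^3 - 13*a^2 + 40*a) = a^2 - 5*a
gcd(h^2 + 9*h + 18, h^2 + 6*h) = h + 6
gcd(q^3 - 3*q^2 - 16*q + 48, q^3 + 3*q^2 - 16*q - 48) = q^2 - 16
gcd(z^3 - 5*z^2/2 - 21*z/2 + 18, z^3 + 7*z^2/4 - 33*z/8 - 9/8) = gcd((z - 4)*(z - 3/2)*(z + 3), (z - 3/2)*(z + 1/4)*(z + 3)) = z^2 + 3*z/2 - 9/2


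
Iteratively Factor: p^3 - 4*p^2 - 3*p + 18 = (p - 3)*(p^2 - p - 6) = (p - 3)*(p + 2)*(p - 3)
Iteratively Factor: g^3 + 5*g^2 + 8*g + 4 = (g + 2)*(g^2 + 3*g + 2) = (g + 1)*(g + 2)*(g + 2)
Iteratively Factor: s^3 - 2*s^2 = (s)*(s^2 - 2*s) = s*(s - 2)*(s)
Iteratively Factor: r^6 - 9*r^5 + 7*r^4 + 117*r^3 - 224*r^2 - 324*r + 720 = (r + 2)*(r^5 - 11*r^4 + 29*r^3 + 59*r^2 - 342*r + 360) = (r - 5)*(r + 2)*(r^4 - 6*r^3 - r^2 + 54*r - 72) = (r - 5)*(r - 2)*(r + 2)*(r^3 - 4*r^2 - 9*r + 36) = (r - 5)*(r - 3)*(r - 2)*(r + 2)*(r^2 - r - 12) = (r - 5)*(r - 3)*(r - 2)*(r + 2)*(r + 3)*(r - 4)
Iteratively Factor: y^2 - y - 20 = (y + 4)*(y - 5)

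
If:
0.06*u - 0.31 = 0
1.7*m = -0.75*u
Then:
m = -2.28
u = 5.17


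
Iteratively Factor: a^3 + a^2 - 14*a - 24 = (a + 3)*(a^2 - 2*a - 8) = (a + 2)*(a + 3)*(a - 4)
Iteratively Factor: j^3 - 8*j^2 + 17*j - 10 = (j - 5)*(j^2 - 3*j + 2) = (j - 5)*(j - 2)*(j - 1)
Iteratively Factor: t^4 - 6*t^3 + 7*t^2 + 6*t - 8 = (t - 4)*(t^3 - 2*t^2 - t + 2) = (t - 4)*(t + 1)*(t^2 - 3*t + 2) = (t - 4)*(t - 1)*(t + 1)*(t - 2)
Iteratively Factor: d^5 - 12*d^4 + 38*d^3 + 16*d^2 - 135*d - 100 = (d - 5)*(d^4 - 7*d^3 + 3*d^2 + 31*d + 20) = (d - 5)*(d - 4)*(d^3 - 3*d^2 - 9*d - 5) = (d - 5)^2*(d - 4)*(d^2 + 2*d + 1) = (d - 5)^2*(d - 4)*(d + 1)*(d + 1)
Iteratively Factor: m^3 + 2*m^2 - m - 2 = (m + 2)*(m^2 - 1) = (m - 1)*(m + 2)*(m + 1)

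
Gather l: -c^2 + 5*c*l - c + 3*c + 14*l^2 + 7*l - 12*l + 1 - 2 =-c^2 + 2*c + 14*l^2 + l*(5*c - 5) - 1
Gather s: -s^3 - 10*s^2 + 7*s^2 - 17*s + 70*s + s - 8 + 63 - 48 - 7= -s^3 - 3*s^2 + 54*s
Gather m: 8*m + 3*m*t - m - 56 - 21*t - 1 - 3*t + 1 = m*(3*t + 7) - 24*t - 56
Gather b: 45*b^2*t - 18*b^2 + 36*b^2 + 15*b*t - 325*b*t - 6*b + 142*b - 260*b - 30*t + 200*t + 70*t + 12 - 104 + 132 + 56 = b^2*(45*t + 18) + b*(-310*t - 124) + 240*t + 96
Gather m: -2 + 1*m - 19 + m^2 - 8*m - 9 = m^2 - 7*m - 30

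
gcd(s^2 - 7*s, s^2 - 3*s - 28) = s - 7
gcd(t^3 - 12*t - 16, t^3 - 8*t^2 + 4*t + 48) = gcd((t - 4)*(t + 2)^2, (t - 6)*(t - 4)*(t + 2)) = t^2 - 2*t - 8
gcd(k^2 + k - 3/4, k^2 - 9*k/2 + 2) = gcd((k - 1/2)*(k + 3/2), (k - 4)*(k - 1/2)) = k - 1/2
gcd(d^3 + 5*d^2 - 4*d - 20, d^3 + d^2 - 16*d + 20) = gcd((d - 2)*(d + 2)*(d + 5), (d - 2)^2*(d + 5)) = d^2 + 3*d - 10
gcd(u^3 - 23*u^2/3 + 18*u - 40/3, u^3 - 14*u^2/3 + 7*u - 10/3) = u^2 - 11*u/3 + 10/3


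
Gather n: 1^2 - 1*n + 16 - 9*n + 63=80 - 10*n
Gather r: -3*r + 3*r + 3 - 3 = 0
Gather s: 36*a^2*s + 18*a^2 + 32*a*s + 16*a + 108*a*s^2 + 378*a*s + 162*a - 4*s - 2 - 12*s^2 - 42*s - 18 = 18*a^2 + 178*a + s^2*(108*a - 12) + s*(36*a^2 + 410*a - 46) - 20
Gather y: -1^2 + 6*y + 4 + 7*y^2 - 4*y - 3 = 7*y^2 + 2*y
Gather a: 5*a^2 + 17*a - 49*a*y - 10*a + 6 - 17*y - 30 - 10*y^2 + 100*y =5*a^2 + a*(7 - 49*y) - 10*y^2 + 83*y - 24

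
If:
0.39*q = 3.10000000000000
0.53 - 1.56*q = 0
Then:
No Solution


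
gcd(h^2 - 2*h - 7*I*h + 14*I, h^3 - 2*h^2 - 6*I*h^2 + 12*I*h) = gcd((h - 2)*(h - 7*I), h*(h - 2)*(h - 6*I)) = h - 2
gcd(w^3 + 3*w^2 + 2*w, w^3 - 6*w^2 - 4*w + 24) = w + 2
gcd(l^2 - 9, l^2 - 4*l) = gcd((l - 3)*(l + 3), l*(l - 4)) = 1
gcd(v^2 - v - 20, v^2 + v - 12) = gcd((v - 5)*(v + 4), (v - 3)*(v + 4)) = v + 4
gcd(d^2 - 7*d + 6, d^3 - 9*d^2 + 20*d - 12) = d^2 - 7*d + 6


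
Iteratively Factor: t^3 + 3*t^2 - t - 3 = (t + 1)*(t^2 + 2*t - 3) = (t + 1)*(t + 3)*(t - 1)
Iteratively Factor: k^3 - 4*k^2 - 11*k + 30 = (k - 5)*(k^2 + k - 6) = (k - 5)*(k + 3)*(k - 2)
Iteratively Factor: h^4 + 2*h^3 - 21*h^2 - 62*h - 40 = (h + 2)*(h^3 - 21*h - 20) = (h + 1)*(h + 2)*(h^2 - h - 20) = (h - 5)*(h + 1)*(h + 2)*(h + 4)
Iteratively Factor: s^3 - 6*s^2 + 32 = (s + 2)*(s^2 - 8*s + 16) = (s - 4)*(s + 2)*(s - 4)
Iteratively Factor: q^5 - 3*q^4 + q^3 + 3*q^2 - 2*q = (q - 1)*(q^4 - 2*q^3 - q^2 + 2*q) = (q - 1)*(q + 1)*(q^3 - 3*q^2 + 2*q) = (q - 1)^2*(q + 1)*(q^2 - 2*q) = q*(q - 1)^2*(q + 1)*(q - 2)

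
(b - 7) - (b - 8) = 1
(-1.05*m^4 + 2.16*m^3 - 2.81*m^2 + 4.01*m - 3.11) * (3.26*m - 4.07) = -3.423*m^5 + 11.3151*m^4 - 17.9518*m^3 + 24.5093*m^2 - 26.4593*m + 12.6577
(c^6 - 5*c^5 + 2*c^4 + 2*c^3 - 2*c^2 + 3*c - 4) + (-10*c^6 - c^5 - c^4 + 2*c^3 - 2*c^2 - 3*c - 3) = -9*c^6 - 6*c^5 + c^4 + 4*c^3 - 4*c^2 - 7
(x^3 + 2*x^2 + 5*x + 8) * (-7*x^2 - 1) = -7*x^5 - 14*x^4 - 36*x^3 - 58*x^2 - 5*x - 8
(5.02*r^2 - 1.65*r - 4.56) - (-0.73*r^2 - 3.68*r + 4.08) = 5.75*r^2 + 2.03*r - 8.64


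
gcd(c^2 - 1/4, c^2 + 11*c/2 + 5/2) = c + 1/2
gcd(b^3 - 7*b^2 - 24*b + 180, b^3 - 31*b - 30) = b^2 - b - 30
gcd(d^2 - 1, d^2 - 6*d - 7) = d + 1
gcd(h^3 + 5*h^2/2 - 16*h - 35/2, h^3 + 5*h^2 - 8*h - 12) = h + 1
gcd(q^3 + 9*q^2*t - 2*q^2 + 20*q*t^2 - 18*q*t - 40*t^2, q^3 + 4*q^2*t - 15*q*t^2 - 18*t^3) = 1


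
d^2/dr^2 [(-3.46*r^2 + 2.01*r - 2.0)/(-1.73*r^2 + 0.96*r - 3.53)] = (-0.538721999999993*r^3 - 90.864444*r^2 + 53.719614*r + 51.865252)/(5.177717*r^6 - 8.619552*r^5 + 36.477915*r^4 - 36.06048*r^3 + 74.431815*r^2 - 35.887392*r + 43.986977)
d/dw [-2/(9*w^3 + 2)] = 54*w^2/(9*w^3 + 2)^2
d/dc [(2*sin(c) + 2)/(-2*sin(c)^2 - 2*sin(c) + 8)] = (sin(c)^2 + 2*sin(c) + 5)*cos(c)/(sin(c)^2 + sin(c) - 4)^2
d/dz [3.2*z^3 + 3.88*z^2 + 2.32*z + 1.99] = 9.6*z^2 + 7.76*z + 2.32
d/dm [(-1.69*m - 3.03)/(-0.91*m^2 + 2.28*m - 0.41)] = (-1.5379*m^2 - 5.5146*m + 7.6013)/(0.8281*m^4 - 4.1496*m^3 + 5.9446*m^2 - 1.8696*m + 0.1681)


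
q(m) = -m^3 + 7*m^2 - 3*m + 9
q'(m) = -3*m^2 + 14*m - 3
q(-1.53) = 33.56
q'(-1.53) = -31.44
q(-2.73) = 89.71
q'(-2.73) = -63.58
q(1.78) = 20.20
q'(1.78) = 12.41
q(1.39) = 15.67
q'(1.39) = 10.66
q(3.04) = 36.48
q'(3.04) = 11.84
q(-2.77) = 92.27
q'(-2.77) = -64.80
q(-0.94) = 18.84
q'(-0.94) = -18.81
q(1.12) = 13.02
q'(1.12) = 8.92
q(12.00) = -747.00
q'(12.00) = -267.00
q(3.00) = 36.00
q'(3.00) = 12.00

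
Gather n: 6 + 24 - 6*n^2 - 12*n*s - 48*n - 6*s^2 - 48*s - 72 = -6*n^2 + n*(-12*s - 48) - 6*s^2 - 48*s - 42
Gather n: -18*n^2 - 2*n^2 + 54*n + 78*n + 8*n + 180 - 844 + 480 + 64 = -20*n^2 + 140*n - 120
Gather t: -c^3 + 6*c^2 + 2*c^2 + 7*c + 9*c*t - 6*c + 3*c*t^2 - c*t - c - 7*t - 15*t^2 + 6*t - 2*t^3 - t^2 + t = -c^3 + 8*c^2 + 8*c*t - 2*t^3 + t^2*(3*c - 16)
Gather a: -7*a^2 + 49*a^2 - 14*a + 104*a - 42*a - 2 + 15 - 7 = 42*a^2 + 48*a + 6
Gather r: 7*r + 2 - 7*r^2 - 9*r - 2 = -7*r^2 - 2*r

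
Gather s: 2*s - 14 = 2*s - 14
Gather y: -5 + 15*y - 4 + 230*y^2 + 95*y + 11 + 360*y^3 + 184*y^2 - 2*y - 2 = 360*y^3 + 414*y^2 + 108*y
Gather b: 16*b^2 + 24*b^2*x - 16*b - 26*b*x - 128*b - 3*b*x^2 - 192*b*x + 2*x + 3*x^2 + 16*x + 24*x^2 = b^2*(24*x + 16) + b*(-3*x^2 - 218*x - 144) + 27*x^2 + 18*x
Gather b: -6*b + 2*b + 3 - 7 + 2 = -4*b - 2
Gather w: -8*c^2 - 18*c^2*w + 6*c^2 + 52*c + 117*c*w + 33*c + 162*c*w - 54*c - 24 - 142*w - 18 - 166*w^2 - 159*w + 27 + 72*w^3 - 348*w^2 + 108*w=-2*c^2 + 31*c + 72*w^3 - 514*w^2 + w*(-18*c^2 + 279*c - 193) - 15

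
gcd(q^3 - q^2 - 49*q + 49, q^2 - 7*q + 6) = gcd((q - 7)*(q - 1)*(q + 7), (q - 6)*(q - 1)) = q - 1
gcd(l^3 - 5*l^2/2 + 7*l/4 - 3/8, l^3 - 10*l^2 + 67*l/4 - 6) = l^2 - 2*l + 3/4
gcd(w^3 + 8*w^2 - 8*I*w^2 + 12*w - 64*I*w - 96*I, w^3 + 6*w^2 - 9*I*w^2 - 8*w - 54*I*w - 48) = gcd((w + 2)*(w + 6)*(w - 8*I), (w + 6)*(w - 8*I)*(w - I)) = w^2 + w*(6 - 8*I) - 48*I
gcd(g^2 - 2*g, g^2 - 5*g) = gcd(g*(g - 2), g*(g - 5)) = g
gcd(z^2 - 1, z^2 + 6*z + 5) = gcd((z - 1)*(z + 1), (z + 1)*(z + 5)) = z + 1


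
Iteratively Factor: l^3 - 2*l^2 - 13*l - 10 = (l + 1)*(l^2 - 3*l - 10) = (l + 1)*(l + 2)*(l - 5)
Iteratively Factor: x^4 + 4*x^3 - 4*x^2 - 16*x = (x - 2)*(x^3 + 6*x^2 + 8*x) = (x - 2)*(x + 2)*(x^2 + 4*x) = (x - 2)*(x + 2)*(x + 4)*(x)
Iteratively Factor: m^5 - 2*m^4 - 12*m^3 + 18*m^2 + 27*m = (m - 3)*(m^4 + m^3 - 9*m^2 - 9*m) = (m - 3)^2*(m^3 + 4*m^2 + 3*m) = m*(m - 3)^2*(m^2 + 4*m + 3) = m*(m - 3)^2*(m + 3)*(m + 1)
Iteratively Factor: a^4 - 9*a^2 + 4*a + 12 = (a + 3)*(a^3 - 3*a^2 + 4) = (a - 2)*(a + 3)*(a^2 - a - 2) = (a - 2)^2*(a + 3)*(a + 1)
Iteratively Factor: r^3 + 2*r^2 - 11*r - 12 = (r + 1)*(r^2 + r - 12) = (r - 3)*(r + 1)*(r + 4)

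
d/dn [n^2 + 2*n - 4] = 2*n + 2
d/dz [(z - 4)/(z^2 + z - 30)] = (z^2 + z - (z - 4)*(2*z + 1) - 30)/(z^2 + z - 30)^2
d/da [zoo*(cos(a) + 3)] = zoo*sin(a)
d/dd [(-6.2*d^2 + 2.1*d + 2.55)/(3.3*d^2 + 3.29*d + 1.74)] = (-27.328*d^2 - 38.406*d - 4.7355)/(10.89*d^4 + 21.714*d^3 + 22.3081*d^2 + 11.4492*d + 3.0276)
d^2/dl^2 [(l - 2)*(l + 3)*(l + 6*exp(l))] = 6*l^2*exp(l) + 30*l*exp(l) + 6*l - 12*exp(l) + 2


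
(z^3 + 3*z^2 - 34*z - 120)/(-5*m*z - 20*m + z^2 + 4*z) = (z^2 - z - 30)/(-5*m + z)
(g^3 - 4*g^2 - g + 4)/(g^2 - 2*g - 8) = (g^2 - 1)/(g + 2)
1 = 1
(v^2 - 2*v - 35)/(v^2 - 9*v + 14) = (v + 5)/(v - 2)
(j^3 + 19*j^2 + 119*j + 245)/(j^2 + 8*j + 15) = (j^2 + 14*j + 49)/(j + 3)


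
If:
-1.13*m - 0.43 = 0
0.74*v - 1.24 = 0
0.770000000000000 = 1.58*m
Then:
No Solution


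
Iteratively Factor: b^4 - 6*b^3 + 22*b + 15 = (b + 1)*(b^3 - 7*b^2 + 7*b + 15) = (b - 3)*(b + 1)*(b^2 - 4*b - 5) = (b - 5)*(b - 3)*(b + 1)*(b + 1)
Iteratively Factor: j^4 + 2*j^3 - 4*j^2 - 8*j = (j)*(j^3 + 2*j^2 - 4*j - 8) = j*(j - 2)*(j^2 + 4*j + 4) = j*(j - 2)*(j + 2)*(j + 2)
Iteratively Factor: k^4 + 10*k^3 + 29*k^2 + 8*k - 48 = (k + 3)*(k^3 + 7*k^2 + 8*k - 16) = (k + 3)*(k + 4)*(k^2 + 3*k - 4) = (k + 3)*(k + 4)^2*(k - 1)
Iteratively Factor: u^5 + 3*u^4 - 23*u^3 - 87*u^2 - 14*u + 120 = (u + 4)*(u^4 - u^3 - 19*u^2 - 11*u + 30) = (u + 3)*(u + 4)*(u^3 - 4*u^2 - 7*u + 10) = (u - 1)*(u + 3)*(u + 4)*(u^2 - 3*u - 10) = (u - 5)*(u - 1)*(u + 3)*(u + 4)*(u + 2)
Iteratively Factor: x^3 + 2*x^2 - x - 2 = (x - 1)*(x^2 + 3*x + 2) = (x - 1)*(x + 1)*(x + 2)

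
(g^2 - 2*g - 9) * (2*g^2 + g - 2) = 2*g^4 - 3*g^3 - 22*g^2 - 5*g + 18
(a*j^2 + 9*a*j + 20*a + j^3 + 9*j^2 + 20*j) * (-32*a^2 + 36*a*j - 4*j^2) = -32*a^3*j^2 - 288*a^3*j - 640*a^3 + 4*a^2*j^3 + 36*a^2*j^2 + 80*a^2*j + 32*a*j^4 + 288*a*j^3 + 640*a*j^2 - 4*j^5 - 36*j^4 - 80*j^3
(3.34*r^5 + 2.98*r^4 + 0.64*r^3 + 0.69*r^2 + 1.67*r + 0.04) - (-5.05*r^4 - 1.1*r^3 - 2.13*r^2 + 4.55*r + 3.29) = 3.34*r^5 + 8.03*r^4 + 1.74*r^3 + 2.82*r^2 - 2.88*r - 3.25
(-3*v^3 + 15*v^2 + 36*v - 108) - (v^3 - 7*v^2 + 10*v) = -4*v^3 + 22*v^2 + 26*v - 108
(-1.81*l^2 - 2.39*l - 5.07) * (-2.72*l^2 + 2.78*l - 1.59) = 4.9232*l^4 + 1.469*l^3 + 10.0241*l^2 - 10.2945*l + 8.0613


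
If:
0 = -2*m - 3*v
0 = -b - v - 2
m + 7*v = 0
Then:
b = -2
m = 0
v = 0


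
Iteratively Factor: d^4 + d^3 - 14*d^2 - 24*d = (d - 4)*(d^3 + 5*d^2 + 6*d) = d*(d - 4)*(d^2 + 5*d + 6) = d*(d - 4)*(d + 2)*(d + 3)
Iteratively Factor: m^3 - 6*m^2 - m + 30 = (m - 3)*(m^2 - 3*m - 10) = (m - 3)*(m + 2)*(m - 5)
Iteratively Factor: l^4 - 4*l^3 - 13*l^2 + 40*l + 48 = (l - 4)*(l^3 - 13*l - 12) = (l - 4)*(l + 1)*(l^2 - l - 12) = (l - 4)*(l + 1)*(l + 3)*(l - 4)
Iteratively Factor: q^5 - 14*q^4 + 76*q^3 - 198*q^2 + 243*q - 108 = (q - 1)*(q^4 - 13*q^3 + 63*q^2 - 135*q + 108) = (q - 3)*(q - 1)*(q^3 - 10*q^2 + 33*q - 36) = (q - 3)^2*(q - 1)*(q^2 - 7*q + 12) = (q - 3)^3*(q - 1)*(q - 4)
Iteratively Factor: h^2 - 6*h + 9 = (h - 3)*(h - 3)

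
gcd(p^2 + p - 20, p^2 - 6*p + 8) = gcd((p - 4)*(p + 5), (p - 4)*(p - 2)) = p - 4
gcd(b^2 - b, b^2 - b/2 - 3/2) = 1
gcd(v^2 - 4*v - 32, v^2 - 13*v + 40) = v - 8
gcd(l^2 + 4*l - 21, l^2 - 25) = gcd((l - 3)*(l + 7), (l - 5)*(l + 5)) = 1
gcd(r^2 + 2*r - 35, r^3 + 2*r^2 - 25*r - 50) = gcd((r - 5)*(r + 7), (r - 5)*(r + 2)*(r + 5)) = r - 5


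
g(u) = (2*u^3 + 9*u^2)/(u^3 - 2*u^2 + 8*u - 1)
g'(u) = (6*u^2 + 18*u)/(u^3 - 2*u^2 + 8*u - 1) + (2*u^3 + 9*u^2)*(-3*u^2 + 4*u - 8)/(u^3 - 2*u^2 + 8*u - 1)^2 = u*(-13*u^3 + 32*u^2 + 66*u - 18)/(u^6 - 4*u^5 + 20*u^4 - 34*u^3 + 68*u^2 - 16*u + 1)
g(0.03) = -0.01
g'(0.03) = -0.83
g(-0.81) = -0.52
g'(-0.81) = 0.41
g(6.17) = 3.92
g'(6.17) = -0.21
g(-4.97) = 0.11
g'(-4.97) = -0.22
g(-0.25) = -0.17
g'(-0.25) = 0.82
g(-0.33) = -0.23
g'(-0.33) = 0.78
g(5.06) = 4.15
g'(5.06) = -0.20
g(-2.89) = -0.41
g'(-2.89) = -0.25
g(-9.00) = 0.76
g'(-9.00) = -0.11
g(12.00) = 3.10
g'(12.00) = -0.09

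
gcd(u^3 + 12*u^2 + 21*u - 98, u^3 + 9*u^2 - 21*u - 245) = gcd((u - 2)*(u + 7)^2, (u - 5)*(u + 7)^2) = u^2 + 14*u + 49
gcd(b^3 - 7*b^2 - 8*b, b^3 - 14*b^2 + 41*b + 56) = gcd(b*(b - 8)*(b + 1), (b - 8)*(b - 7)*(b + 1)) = b^2 - 7*b - 8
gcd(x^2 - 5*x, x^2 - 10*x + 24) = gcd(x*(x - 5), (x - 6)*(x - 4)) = 1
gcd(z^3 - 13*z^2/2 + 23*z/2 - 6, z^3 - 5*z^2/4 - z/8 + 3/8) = z - 1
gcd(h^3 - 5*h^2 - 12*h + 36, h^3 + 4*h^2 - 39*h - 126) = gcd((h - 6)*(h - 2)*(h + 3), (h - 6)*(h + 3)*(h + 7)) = h^2 - 3*h - 18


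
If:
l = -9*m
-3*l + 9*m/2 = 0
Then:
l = 0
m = 0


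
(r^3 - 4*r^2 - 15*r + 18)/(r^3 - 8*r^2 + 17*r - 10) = (r^2 - 3*r - 18)/(r^2 - 7*r + 10)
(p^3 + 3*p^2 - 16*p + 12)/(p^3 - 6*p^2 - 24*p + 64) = (p^2 + 5*p - 6)/(p^2 - 4*p - 32)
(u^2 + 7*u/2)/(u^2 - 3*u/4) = 2*(2*u + 7)/(4*u - 3)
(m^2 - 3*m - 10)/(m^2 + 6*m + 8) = (m - 5)/(m + 4)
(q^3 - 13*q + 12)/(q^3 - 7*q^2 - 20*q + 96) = (q - 1)/(q - 8)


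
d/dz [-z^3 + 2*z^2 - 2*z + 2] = -3*z^2 + 4*z - 2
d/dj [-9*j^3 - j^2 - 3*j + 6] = -27*j^2 - 2*j - 3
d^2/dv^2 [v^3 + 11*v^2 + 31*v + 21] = 6*v + 22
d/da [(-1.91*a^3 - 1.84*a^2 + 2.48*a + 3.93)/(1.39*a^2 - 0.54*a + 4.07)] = (-2.6549*a^4 + 2.0628*a^3 - 25.7747*a^2 - 25.903*a + 12.2158)/(1.9321*a^4 - 1.5012*a^3 + 11.6062*a^2 - 4.3956*a + 16.5649)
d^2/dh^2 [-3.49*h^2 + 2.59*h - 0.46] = -6.98000000000000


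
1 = 1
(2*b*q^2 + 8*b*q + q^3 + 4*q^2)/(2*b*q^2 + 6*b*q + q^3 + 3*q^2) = (q + 4)/(q + 3)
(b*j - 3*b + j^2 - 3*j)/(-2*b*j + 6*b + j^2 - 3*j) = (-b - j)/(2*b - j)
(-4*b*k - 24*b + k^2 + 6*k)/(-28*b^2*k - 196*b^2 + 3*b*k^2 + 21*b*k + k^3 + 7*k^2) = (k + 6)/(7*b*k + 49*b + k^2 + 7*k)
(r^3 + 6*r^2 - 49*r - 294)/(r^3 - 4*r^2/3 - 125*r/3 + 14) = 3*(r + 7)/(3*r - 1)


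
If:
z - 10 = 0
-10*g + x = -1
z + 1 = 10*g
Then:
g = 11/10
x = 10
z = 10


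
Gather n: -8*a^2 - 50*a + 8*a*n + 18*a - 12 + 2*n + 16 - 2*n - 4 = -8*a^2 + 8*a*n - 32*a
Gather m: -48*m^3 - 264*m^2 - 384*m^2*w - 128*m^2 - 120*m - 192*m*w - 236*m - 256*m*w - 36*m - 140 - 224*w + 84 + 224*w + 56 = -48*m^3 + m^2*(-384*w - 392) + m*(-448*w - 392)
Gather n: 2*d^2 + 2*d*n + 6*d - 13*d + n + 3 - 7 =2*d^2 - 7*d + n*(2*d + 1) - 4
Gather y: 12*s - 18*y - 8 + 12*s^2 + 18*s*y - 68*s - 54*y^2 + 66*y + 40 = 12*s^2 - 56*s - 54*y^2 + y*(18*s + 48) + 32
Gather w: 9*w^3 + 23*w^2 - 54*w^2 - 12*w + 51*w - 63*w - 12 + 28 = 9*w^3 - 31*w^2 - 24*w + 16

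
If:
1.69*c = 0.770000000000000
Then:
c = 0.46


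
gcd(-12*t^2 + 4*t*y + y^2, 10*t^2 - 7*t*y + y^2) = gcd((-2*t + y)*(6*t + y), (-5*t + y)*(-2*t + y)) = -2*t + y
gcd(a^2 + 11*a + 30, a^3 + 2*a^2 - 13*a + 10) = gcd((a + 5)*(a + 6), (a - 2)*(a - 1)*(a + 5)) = a + 5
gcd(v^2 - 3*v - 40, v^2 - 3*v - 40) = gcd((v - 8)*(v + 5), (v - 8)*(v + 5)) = v^2 - 3*v - 40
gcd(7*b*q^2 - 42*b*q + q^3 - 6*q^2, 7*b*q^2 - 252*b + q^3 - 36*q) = 7*b*q - 42*b + q^2 - 6*q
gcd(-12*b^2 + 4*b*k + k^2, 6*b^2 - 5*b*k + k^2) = 2*b - k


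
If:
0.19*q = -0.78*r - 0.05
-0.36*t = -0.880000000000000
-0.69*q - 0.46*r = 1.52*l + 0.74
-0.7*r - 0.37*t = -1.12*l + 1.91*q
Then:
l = -0.22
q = -0.64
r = 0.09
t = 2.44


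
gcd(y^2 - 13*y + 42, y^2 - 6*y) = y - 6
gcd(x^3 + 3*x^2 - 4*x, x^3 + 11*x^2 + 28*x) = x^2 + 4*x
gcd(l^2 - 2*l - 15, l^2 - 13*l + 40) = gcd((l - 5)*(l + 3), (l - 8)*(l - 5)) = l - 5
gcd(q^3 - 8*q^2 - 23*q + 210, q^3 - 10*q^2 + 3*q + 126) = q^2 - 13*q + 42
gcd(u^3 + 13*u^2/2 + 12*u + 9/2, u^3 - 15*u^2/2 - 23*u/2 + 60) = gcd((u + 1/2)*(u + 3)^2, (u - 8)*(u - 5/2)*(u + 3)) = u + 3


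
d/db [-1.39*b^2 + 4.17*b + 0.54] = 4.17 - 2.78*b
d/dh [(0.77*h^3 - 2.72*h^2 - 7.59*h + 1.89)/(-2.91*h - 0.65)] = (-4.4814*h^3 + 6.4137*h^2 + 3.536*h + 10.4334)/(8.4681*h^2 + 3.783*h + 0.4225)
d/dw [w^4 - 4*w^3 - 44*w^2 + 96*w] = 4*w^3 - 12*w^2 - 88*w + 96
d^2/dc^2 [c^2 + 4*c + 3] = 2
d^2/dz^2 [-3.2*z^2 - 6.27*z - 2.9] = -6.40000000000000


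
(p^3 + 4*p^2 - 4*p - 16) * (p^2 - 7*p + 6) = p^5 - 3*p^4 - 26*p^3 + 36*p^2 + 88*p - 96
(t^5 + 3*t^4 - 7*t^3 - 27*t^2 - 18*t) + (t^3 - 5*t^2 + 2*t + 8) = t^5 + 3*t^4 - 6*t^3 - 32*t^2 - 16*t + 8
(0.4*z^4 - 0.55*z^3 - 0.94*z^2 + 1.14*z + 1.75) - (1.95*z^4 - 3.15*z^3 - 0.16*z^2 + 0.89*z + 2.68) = -1.55*z^4 + 2.6*z^3 - 0.78*z^2 + 0.25*z - 0.93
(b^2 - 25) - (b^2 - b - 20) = b - 5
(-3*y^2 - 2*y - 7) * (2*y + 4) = -6*y^3 - 16*y^2 - 22*y - 28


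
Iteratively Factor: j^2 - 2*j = (j)*(j - 2)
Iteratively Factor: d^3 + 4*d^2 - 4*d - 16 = (d - 2)*(d^2 + 6*d + 8) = (d - 2)*(d + 2)*(d + 4)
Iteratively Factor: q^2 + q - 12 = (q - 3)*(q + 4)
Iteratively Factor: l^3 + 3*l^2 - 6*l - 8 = (l + 4)*(l^2 - l - 2) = (l - 2)*(l + 4)*(l + 1)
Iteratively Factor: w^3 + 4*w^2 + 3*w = (w + 1)*(w^2 + 3*w) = (w + 1)*(w + 3)*(w)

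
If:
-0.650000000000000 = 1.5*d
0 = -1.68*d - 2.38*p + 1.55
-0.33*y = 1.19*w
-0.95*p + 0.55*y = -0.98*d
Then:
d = -0.43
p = 0.96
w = -0.67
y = 2.43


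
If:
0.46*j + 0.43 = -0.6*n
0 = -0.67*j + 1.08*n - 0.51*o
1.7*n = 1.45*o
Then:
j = -0.33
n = -0.46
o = -0.54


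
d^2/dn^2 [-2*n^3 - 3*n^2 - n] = -12*n - 6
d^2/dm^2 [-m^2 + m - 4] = -2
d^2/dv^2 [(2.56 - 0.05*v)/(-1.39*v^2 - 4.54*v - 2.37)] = ((6.6628 - 0.417*v)*(1.39*v^2 + 4.54*v + 2.37) + (0.05*v - 2.56)*(2.78*v + 4.54)*(5.56*v + 9.08))/(1.39*v^2 + 4.54*v + 2.37)^3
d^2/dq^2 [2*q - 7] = 0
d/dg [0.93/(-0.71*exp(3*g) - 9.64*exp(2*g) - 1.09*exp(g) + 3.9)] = (1.9809*exp(2*g) + 17.9304*exp(g) + 1.0137)*exp(g)/(0.71*exp(3*g) + 9.64*exp(2*g) + 1.09*exp(g) - 3.9)^2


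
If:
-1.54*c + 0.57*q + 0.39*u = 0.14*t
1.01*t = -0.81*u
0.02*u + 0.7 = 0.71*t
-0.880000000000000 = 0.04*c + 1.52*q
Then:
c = -0.60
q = -0.56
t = 0.95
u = -1.19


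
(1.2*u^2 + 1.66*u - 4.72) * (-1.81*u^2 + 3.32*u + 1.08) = -2.172*u^4 + 0.9794*u^3 + 15.3504*u^2 - 13.8776*u - 5.0976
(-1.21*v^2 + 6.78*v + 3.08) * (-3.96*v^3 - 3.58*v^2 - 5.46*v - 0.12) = 4.7916*v^5 - 22.517*v^4 - 29.8626*v^3 - 47.9*v^2 - 17.6304*v - 0.3696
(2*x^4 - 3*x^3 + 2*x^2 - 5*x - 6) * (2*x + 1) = 4*x^5 - 4*x^4 + x^3 - 8*x^2 - 17*x - 6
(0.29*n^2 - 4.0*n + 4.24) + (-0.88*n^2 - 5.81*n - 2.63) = -0.59*n^2 - 9.81*n + 1.61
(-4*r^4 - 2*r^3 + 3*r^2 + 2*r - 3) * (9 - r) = 4*r^5 - 34*r^4 - 21*r^3 + 25*r^2 + 21*r - 27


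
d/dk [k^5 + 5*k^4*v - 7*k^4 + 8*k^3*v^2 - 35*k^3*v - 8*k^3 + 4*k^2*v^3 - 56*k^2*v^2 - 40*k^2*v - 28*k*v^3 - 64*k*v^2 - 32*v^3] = 5*k^4 + 20*k^3*v - 28*k^3 + 24*k^2*v^2 - 105*k^2*v - 24*k^2 + 8*k*v^3 - 112*k*v^2 - 80*k*v - 28*v^3 - 64*v^2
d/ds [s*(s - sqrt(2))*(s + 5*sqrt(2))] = 3*s^2 + 8*sqrt(2)*s - 10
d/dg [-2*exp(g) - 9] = -2*exp(g)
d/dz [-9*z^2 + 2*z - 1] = 2 - 18*z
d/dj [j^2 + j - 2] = 2*j + 1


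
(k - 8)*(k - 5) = k^2 - 13*k + 40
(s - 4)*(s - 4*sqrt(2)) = s^2 - 4*sqrt(2)*s - 4*s + 16*sqrt(2)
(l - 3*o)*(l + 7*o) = l^2 + 4*l*o - 21*o^2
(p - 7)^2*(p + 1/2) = p^3 - 27*p^2/2 + 42*p + 49/2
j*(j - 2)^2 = j^3 - 4*j^2 + 4*j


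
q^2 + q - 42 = (q - 6)*(q + 7)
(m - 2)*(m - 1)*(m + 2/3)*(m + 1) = m^4 - 4*m^3/3 - 7*m^2/3 + 4*m/3 + 4/3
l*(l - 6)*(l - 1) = l^3 - 7*l^2 + 6*l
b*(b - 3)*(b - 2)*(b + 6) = b^4 + b^3 - 24*b^2 + 36*b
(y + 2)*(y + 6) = y^2 + 8*y + 12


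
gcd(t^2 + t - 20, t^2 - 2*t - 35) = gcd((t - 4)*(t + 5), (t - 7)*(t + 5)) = t + 5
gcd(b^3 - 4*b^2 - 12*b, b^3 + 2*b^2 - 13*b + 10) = 1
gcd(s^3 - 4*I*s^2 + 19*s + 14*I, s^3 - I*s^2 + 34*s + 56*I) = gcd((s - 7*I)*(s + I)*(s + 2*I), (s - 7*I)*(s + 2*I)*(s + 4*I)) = s^2 - 5*I*s + 14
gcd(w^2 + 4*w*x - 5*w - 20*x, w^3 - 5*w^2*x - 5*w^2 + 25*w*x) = w - 5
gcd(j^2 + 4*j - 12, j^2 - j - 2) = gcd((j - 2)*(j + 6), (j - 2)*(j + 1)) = j - 2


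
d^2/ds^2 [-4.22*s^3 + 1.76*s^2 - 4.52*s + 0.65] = 3.52 - 25.32*s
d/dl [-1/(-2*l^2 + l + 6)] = (1 - 4*l)/(-2*l^2 + l + 6)^2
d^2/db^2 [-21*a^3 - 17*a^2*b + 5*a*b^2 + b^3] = 10*a + 6*b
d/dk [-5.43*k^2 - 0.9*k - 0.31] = -10.86*k - 0.9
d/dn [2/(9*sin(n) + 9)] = -2*cos(n)/(9*(sin(n) + 1)^2)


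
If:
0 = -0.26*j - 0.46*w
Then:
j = -1.76923076923077*w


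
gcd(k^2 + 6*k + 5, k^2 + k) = k + 1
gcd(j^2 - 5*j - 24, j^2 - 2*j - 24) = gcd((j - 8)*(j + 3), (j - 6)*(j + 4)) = 1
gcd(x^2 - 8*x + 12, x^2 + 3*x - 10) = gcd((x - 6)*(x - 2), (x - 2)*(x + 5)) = x - 2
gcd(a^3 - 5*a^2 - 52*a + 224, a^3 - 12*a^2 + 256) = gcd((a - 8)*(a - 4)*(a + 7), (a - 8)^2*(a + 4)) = a - 8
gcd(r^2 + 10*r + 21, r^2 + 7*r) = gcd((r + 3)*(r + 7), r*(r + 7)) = r + 7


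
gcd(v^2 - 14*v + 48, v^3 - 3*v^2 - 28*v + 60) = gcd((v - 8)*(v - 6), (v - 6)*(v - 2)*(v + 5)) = v - 6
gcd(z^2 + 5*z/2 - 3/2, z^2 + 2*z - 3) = z + 3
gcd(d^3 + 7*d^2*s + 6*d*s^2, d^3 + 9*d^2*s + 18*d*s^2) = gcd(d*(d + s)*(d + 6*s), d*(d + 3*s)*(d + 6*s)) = d^2 + 6*d*s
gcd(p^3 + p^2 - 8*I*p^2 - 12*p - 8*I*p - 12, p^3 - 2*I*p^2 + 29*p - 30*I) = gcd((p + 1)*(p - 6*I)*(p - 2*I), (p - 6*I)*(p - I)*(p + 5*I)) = p - 6*I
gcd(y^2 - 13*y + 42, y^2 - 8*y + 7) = y - 7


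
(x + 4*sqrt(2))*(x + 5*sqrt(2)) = x^2 + 9*sqrt(2)*x + 40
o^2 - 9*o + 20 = (o - 5)*(o - 4)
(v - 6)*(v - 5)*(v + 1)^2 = v^4 - 9*v^3 + 9*v^2 + 49*v + 30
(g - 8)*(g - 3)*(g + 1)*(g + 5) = g^4 - 5*g^3 - 37*g^2 + 89*g + 120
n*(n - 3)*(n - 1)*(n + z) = n^4 + n^3*z - 4*n^3 - 4*n^2*z + 3*n^2 + 3*n*z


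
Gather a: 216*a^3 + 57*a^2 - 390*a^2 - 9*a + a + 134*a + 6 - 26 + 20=216*a^3 - 333*a^2 + 126*a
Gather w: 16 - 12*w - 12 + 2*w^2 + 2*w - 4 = 2*w^2 - 10*w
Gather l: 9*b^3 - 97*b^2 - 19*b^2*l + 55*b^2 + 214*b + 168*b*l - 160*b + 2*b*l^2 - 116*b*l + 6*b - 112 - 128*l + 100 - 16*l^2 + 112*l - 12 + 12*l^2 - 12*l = 9*b^3 - 42*b^2 + 60*b + l^2*(2*b - 4) + l*(-19*b^2 + 52*b - 28) - 24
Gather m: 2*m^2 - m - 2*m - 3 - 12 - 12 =2*m^2 - 3*m - 27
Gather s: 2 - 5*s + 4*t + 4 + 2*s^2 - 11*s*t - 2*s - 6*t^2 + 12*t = 2*s^2 + s*(-11*t - 7) - 6*t^2 + 16*t + 6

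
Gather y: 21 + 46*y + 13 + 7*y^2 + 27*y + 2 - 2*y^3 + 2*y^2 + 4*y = -2*y^3 + 9*y^2 + 77*y + 36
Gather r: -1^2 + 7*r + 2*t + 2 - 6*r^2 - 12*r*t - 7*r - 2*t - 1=-6*r^2 - 12*r*t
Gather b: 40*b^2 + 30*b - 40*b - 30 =40*b^2 - 10*b - 30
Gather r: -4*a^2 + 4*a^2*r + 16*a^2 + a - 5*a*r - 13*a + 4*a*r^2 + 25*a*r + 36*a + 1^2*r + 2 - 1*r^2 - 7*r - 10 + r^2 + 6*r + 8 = 12*a^2 + 4*a*r^2 + 24*a + r*(4*a^2 + 20*a)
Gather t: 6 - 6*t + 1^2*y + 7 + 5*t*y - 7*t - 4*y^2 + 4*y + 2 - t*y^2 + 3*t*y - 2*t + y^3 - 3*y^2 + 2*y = t*(-y^2 + 8*y - 15) + y^3 - 7*y^2 + 7*y + 15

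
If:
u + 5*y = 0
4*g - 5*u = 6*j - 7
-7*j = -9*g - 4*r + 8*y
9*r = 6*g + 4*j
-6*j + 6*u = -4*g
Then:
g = 3423/12155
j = 10017/12155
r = 518/935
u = 7/11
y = -7/55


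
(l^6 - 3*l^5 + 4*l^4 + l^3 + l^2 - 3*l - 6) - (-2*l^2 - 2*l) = l^6 - 3*l^5 + 4*l^4 + l^3 + 3*l^2 - l - 6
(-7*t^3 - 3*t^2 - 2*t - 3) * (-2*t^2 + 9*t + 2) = 14*t^5 - 57*t^4 - 37*t^3 - 18*t^2 - 31*t - 6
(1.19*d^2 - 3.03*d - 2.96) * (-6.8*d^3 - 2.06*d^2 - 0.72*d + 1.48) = -8.092*d^5 + 18.1526*d^4 + 25.513*d^3 + 10.0404*d^2 - 2.3532*d - 4.3808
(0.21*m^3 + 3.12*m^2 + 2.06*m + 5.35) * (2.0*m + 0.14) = 0.42*m^4 + 6.2694*m^3 + 4.5568*m^2 + 10.9884*m + 0.749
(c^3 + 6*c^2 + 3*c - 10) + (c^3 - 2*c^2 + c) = 2*c^3 + 4*c^2 + 4*c - 10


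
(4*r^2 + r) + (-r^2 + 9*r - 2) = 3*r^2 + 10*r - 2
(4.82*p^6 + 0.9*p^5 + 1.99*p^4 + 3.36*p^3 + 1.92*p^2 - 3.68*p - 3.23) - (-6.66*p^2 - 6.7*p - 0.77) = 4.82*p^6 + 0.9*p^5 + 1.99*p^4 + 3.36*p^3 + 8.58*p^2 + 3.02*p - 2.46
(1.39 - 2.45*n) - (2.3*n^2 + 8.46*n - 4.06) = -2.3*n^2 - 10.91*n + 5.45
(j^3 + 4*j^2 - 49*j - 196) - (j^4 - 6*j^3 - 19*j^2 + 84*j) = -j^4 + 7*j^3 + 23*j^2 - 133*j - 196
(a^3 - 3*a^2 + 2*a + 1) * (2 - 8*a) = -8*a^4 + 26*a^3 - 22*a^2 - 4*a + 2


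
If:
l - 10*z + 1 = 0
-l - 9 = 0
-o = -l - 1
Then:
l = -9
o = -8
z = -4/5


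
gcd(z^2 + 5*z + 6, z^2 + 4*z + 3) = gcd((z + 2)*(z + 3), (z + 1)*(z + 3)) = z + 3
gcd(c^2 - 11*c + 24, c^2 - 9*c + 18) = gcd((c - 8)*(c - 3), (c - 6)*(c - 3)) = c - 3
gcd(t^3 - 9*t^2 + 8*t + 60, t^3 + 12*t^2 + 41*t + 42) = t + 2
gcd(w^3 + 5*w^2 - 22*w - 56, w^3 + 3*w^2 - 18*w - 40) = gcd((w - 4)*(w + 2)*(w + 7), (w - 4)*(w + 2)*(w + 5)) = w^2 - 2*w - 8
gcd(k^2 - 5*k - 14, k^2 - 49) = k - 7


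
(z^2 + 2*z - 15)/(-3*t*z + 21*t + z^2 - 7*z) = (-z^2 - 2*z + 15)/(3*t*z - 21*t - z^2 + 7*z)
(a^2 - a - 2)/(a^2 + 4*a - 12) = (a + 1)/(a + 6)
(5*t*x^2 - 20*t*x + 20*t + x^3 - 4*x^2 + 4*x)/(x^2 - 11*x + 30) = (5*t*x^2 - 20*t*x + 20*t + x^3 - 4*x^2 + 4*x)/(x^2 - 11*x + 30)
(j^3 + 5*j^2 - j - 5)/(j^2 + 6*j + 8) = (j^3 + 5*j^2 - j - 5)/(j^2 + 6*j + 8)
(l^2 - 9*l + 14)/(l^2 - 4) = (l - 7)/(l + 2)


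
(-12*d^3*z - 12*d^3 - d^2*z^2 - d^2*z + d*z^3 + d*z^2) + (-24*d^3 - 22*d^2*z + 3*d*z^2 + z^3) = -12*d^3*z - 36*d^3 - d^2*z^2 - 23*d^2*z + d*z^3 + 4*d*z^2 + z^3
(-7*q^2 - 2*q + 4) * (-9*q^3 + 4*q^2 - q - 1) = 63*q^5 - 10*q^4 - 37*q^3 + 25*q^2 - 2*q - 4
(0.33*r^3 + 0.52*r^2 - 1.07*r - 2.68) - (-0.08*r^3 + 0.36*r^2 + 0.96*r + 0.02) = 0.41*r^3 + 0.16*r^2 - 2.03*r - 2.7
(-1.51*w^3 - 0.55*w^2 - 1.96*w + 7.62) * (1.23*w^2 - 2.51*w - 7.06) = -1.8573*w^5 + 3.1136*w^4 + 9.6303*w^3 + 18.1752*w^2 - 5.2886*w - 53.7972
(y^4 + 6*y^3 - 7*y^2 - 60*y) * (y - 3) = y^5 + 3*y^4 - 25*y^3 - 39*y^2 + 180*y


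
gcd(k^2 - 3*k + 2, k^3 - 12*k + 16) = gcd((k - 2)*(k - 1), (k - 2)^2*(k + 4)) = k - 2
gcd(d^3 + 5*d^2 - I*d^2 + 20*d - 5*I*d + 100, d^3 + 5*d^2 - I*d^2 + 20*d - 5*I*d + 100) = d^3 + d^2*(5 - I) + d*(20 - 5*I) + 100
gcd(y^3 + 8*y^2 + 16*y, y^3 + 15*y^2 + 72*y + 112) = y^2 + 8*y + 16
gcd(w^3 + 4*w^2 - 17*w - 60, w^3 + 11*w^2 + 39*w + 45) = w^2 + 8*w + 15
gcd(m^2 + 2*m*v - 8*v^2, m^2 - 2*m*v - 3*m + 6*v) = -m + 2*v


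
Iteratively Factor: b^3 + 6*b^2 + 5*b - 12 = (b - 1)*(b^2 + 7*b + 12) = (b - 1)*(b + 3)*(b + 4)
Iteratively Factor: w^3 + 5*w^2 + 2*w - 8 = (w + 2)*(w^2 + 3*w - 4) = (w - 1)*(w + 2)*(w + 4)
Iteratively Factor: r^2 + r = (r + 1)*(r)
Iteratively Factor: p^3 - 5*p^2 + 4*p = (p - 4)*(p^2 - p) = (p - 4)*(p - 1)*(p)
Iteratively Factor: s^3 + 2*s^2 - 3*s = (s + 3)*(s^2 - s) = s*(s + 3)*(s - 1)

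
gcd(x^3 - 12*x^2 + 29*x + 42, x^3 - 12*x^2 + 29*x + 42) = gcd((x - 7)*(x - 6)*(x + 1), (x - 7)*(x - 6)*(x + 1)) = x^3 - 12*x^2 + 29*x + 42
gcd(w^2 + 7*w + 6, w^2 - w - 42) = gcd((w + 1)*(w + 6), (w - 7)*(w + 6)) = w + 6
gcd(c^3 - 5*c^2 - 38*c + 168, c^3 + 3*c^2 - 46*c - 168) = c^2 - c - 42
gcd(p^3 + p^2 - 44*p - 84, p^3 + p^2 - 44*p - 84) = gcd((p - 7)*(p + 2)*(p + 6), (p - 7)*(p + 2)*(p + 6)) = p^3 + p^2 - 44*p - 84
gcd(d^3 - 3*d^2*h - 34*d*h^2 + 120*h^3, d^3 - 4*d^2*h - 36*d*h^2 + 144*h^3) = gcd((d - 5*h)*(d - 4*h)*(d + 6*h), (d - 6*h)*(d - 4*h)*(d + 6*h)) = d^2 + 2*d*h - 24*h^2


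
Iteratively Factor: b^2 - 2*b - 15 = (b + 3)*(b - 5)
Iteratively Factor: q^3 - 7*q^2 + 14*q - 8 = (q - 2)*(q^2 - 5*q + 4) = (q - 4)*(q - 2)*(q - 1)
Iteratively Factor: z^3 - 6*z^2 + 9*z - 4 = (z - 4)*(z^2 - 2*z + 1) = (z - 4)*(z - 1)*(z - 1)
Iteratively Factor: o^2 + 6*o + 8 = (o + 2)*(o + 4)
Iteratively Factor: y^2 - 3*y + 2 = (y - 2)*(y - 1)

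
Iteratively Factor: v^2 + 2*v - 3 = (v - 1)*(v + 3)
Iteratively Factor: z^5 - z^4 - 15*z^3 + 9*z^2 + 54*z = (z + 2)*(z^4 - 3*z^3 - 9*z^2 + 27*z) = (z + 2)*(z + 3)*(z^3 - 6*z^2 + 9*z) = z*(z + 2)*(z + 3)*(z^2 - 6*z + 9) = z*(z - 3)*(z + 2)*(z + 3)*(z - 3)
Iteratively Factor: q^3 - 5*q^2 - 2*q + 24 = (q - 3)*(q^2 - 2*q - 8) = (q - 4)*(q - 3)*(q + 2)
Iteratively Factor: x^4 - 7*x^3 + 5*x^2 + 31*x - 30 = (x + 2)*(x^3 - 9*x^2 + 23*x - 15) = (x - 3)*(x + 2)*(x^2 - 6*x + 5) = (x - 3)*(x - 1)*(x + 2)*(x - 5)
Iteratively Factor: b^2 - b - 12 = (b - 4)*(b + 3)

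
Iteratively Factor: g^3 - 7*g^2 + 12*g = (g)*(g^2 - 7*g + 12) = g*(g - 4)*(g - 3)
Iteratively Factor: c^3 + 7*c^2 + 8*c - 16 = (c - 1)*(c^2 + 8*c + 16) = (c - 1)*(c + 4)*(c + 4)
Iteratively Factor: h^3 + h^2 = (h + 1)*(h^2) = h*(h + 1)*(h)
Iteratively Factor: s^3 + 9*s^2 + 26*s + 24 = (s + 4)*(s^2 + 5*s + 6) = (s + 2)*(s + 4)*(s + 3)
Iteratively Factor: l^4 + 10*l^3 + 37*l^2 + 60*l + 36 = (l + 2)*(l^3 + 8*l^2 + 21*l + 18) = (l + 2)*(l + 3)*(l^2 + 5*l + 6) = (l + 2)^2*(l + 3)*(l + 3)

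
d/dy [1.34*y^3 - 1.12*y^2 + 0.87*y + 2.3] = 4.02*y^2 - 2.24*y + 0.87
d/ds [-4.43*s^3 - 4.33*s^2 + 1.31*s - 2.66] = -13.29*s^2 - 8.66*s + 1.31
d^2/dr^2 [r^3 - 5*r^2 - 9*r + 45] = 6*r - 10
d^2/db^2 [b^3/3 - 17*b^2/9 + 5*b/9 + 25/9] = 2*b - 34/9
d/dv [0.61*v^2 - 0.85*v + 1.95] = 1.22*v - 0.85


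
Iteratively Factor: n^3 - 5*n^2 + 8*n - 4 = (n - 1)*(n^2 - 4*n + 4) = (n - 2)*(n - 1)*(n - 2)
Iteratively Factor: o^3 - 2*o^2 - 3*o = (o)*(o^2 - 2*o - 3) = o*(o - 3)*(o + 1)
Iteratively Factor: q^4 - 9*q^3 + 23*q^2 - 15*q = (q)*(q^3 - 9*q^2 + 23*q - 15) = q*(q - 3)*(q^2 - 6*q + 5) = q*(q - 5)*(q - 3)*(q - 1)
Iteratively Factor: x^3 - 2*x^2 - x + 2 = (x - 2)*(x^2 - 1) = (x - 2)*(x - 1)*(x + 1)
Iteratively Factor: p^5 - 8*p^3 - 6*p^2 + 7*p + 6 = (p + 2)*(p^4 - 2*p^3 - 4*p^2 + 2*p + 3) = (p + 1)*(p + 2)*(p^3 - 3*p^2 - p + 3) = (p + 1)^2*(p + 2)*(p^2 - 4*p + 3) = (p - 3)*(p + 1)^2*(p + 2)*(p - 1)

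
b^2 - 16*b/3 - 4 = (b - 6)*(b + 2/3)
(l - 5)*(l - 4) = l^2 - 9*l + 20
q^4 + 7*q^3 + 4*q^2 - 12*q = q*(q - 1)*(q + 2)*(q + 6)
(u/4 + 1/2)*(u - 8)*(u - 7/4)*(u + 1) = u^4/4 - 27*u^3/16 - 53*u^2/16 + 45*u/8 + 7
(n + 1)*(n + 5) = n^2 + 6*n + 5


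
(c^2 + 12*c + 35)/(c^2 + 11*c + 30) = (c + 7)/(c + 6)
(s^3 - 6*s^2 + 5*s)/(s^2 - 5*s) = s - 1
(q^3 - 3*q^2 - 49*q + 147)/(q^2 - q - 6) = (q^2 - 49)/(q + 2)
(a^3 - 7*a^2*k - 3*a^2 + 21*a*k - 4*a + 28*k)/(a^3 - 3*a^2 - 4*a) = (a - 7*k)/a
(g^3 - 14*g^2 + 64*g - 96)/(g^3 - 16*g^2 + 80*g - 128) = (g - 6)/(g - 8)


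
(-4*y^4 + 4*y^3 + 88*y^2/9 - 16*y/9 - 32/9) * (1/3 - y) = 4*y^5 - 16*y^4/3 - 76*y^3/9 + 136*y^2/27 + 80*y/27 - 32/27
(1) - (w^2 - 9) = 10 - w^2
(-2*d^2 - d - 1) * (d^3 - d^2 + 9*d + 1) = -2*d^5 + d^4 - 18*d^3 - 10*d^2 - 10*d - 1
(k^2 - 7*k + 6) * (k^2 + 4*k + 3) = k^4 - 3*k^3 - 19*k^2 + 3*k + 18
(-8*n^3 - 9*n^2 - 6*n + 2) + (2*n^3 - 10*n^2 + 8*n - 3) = -6*n^3 - 19*n^2 + 2*n - 1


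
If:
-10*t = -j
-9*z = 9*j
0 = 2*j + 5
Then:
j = -5/2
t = -1/4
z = 5/2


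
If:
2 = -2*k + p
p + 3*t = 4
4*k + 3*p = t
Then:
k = -1/2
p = 1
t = 1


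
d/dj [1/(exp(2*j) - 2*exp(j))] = 2*(1 - exp(j))*exp(-j)/(exp(j) - 2)^2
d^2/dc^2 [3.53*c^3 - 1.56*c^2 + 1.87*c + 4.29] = 21.18*c - 3.12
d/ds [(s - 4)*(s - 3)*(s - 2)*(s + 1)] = 4*s^3 - 24*s^2 + 34*s + 2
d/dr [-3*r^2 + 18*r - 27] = 18 - 6*r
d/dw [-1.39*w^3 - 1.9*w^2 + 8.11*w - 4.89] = -4.17*w^2 - 3.8*w + 8.11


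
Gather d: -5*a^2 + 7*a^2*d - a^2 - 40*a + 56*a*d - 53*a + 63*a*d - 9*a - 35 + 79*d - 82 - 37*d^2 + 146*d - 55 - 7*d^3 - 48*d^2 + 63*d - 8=-6*a^2 - 102*a - 7*d^3 - 85*d^2 + d*(7*a^2 + 119*a + 288) - 180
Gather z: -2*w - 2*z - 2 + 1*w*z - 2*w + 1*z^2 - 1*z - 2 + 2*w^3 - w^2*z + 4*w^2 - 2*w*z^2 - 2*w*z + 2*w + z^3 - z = 2*w^3 + 4*w^2 - 2*w + z^3 + z^2*(1 - 2*w) + z*(-w^2 - w - 4) - 4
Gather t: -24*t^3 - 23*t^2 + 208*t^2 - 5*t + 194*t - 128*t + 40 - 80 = -24*t^3 + 185*t^2 + 61*t - 40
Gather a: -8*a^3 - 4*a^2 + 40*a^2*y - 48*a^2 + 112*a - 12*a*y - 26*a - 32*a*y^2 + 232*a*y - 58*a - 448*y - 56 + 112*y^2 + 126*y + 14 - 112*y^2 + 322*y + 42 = -8*a^3 + a^2*(40*y - 52) + a*(-32*y^2 + 220*y + 28)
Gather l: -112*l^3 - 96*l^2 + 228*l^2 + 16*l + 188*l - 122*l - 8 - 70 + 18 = -112*l^3 + 132*l^2 + 82*l - 60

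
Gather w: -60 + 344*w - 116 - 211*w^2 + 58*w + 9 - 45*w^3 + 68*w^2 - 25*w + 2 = -45*w^3 - 143*w^2 + 377*w - 165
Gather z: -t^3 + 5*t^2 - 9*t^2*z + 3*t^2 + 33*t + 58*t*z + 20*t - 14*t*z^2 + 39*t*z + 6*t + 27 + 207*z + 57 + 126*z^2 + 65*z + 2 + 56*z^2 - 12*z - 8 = -t^3 + 8*t^2 + 59*t + z^2*(182 - 14*t) + z*(-9*t^2 + 97*t + 260) + 78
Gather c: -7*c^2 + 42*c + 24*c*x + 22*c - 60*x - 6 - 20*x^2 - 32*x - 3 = -7*c^2 + c*(24*x + 64) - 20*x^2 - 92*x - 9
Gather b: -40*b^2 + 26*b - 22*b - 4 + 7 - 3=-40*b^2 + 4*b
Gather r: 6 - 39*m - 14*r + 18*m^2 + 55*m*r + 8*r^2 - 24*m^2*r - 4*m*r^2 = 18*m^2 - 39*m + r^2*(8 - 4*m) + r*(-24*m^2 + 55*m - 14) + 6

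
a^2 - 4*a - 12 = (a - 6)*(a + 2)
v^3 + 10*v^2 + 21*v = v*(v + 3)*(v + 7)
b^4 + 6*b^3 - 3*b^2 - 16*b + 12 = (b - 1)^2*(b + 2)*(b + 6)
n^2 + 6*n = n*(n + 6)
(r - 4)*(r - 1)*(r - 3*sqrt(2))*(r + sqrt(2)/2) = r^4 - 5*r^3 - 5*sqrt(2)*r^3/2 + r^2 + 25*sqrt(2)*r^2/2 - 10*sqrt(2)*r + 15*r - 12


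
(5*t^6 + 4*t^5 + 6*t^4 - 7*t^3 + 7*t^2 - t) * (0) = 0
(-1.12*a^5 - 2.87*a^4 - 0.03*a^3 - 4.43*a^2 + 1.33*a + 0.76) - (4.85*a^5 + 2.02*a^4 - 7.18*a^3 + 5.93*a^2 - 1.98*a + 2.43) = -5.97*a^5 - 4.89*a^4 + 7.15*a^3 - 10.36*a^2 + 3.31*a - 1.67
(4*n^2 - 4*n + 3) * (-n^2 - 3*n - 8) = -4*n^4 - 8*n^3 - 23*n^2 + 23*n - 24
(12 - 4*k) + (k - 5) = 7 - 3*k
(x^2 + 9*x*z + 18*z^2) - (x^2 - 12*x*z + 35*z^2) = 21*x*z - 17*z^2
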